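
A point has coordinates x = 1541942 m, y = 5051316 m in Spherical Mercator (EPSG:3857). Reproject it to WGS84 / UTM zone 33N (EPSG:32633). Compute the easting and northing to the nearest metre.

E 403795 m, N 4568667 m

Web Mercator inverse (R = 6378137 m) → φ = 41.26370333°, λ = 13.85150066°.
UTM 33N forward: E = 403794.592 m, N = 4568667.280 m.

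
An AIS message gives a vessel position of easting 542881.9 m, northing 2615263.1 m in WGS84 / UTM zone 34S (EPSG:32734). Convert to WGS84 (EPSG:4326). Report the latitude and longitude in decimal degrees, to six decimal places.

Zone 34S: λ₀ = 21°, k₀ = 0.9996, false easting 500000 m, false northing 10000000 m.
Meridian distance M = (N − FN)/k₀ = -7387692.0 m.
Inverse transverse Mercator on WGS84 gives φ = -66.57860033°, λ = 21.96679923°.

lat -66.578600°, lon 21.966799°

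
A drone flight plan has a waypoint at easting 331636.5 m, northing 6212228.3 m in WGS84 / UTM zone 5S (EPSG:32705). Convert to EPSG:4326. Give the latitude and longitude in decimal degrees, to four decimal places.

lat -34.2174°, lon -154.8277°

Zone 5S: λ₀ = -153°, k₀ = 0.9996, false easting 500000 m, false northing 10000000 m.
Meridian distance M = (N − FN)/k₀ = -3789287.4 m.
Inverse transverse Mercator on WGS84 gives φ = -34.21740041°, λ = -154.82769981°.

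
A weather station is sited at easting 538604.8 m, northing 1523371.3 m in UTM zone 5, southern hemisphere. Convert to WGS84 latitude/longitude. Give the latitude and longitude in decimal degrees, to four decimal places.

Zone 5S: λ₀ = -153°, k₀ = 0.9996, false easting 500000 m, false northing 10000000 m.
Meridian distance M = (N − FN)/k₀ = -8480020.7 m.
Inverse transverse Mercator on WGS84 gives φ = -76.36710034°, λ = -151.53259881°.

lat -76.3671°, lon -151.5326°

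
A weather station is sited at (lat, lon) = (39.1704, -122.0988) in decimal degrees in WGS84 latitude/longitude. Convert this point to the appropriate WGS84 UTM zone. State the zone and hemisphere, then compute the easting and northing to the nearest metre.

Longitude -122.0988° lies in the 6° band [-126°, -120°), giving zone 10; latitude is north of the equator, so 10N.
Zone 10 central meridian λ₀ = 6×10 − 183 = -123°; Δλ = +0.9012°.
Transverse Mercator on WGS84 with k₀ = 0.9996 gives E = 577849.623 m, N = 4336073.061 m.

Zone 10N: E 577850 m, N 4336073 m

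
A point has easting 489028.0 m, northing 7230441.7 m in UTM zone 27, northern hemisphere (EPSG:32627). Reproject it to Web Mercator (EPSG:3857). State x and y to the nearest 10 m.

Unproject from UTM 27N (λ₀ = -21°) → φ = 65.19710045°, λ = -21.23440023°.
Web Mercator (R = 6378137 m): x = -2363802.621 m, y = 9660481.178 m.

x -2363800 m, y 9660480 m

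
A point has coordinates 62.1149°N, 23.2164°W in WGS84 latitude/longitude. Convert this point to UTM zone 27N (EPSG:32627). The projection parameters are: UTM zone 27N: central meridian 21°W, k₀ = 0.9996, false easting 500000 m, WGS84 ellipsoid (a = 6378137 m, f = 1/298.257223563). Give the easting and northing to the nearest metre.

E 384365 m, N 6888957 m

Zone 27 central meridian λ₀ = 6×27 − 183 = -21°; Δλ = -2.2164°.
Transverse Mercator on WGS84 with k₀ = 0.9996 gives E = 384364.630 m, N = 6888957.477 m.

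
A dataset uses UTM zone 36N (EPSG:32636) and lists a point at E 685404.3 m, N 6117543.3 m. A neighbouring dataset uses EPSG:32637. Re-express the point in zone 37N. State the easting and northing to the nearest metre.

UTM 36N → geographic: φ = 55.16969971°, λ = 35.91109974°.
UTM 37N (λ₀ = 39°) forward: E = 303275.513 m, N = 6118030.282 m.

E 303276 m, N 6118030 m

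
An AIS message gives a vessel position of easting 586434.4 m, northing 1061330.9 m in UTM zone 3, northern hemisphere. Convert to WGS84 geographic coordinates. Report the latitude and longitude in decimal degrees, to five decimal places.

lat 9.60040°, lon -164.21230°

Zone 3N: λ₀ = -165°, k₀ = 0.9996, false easting 500000 m.
Meridian distance M = (N − FN)/k₀ = 1061755.6 m.
Inverse transverse Mercator on WGS84 gives φ = 9.60039978°, λ = -164.21229961°.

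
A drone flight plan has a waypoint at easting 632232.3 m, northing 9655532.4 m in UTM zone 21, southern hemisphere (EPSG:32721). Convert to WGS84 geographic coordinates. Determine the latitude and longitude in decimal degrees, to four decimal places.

lat -3.1158°, lon -55.8100°

Zone 21S: λ₀ = -57°, k₀ = 0.9996, false easting 500000 m, false northing 10000000 m.
Meridian distance M = (N − FN)/k₀ = -344605.4 m.
Inverse transverse Mercator on WGS84 gives φ = -3.11580026°, λ = -55.80999981°.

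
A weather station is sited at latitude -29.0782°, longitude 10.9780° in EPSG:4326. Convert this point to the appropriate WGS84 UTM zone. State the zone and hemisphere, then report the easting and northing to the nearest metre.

Longitude 10.9780° lies in the 6° band [6°, 12°), giving zone 32; latitude is south of the equator, so 32S.
Zone 32 central meridian λ₀ = 6×32 − 183 = 9°; Δλ = +1.9780°.
Transverse Mercator on WGS84 with k₀ = 0.9996 gives E = 692532.206 m, N = 6781734.872 m.

Zone 32S: E 692532 m, N 6781735 m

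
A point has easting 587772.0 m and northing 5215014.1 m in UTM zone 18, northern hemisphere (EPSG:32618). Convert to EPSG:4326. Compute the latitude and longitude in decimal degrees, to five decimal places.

Zone 18N: λ₀ = -75°, k₀ = 0.9996, false easting 500000 m.
Meridian distance M = (N − FN)/k₀ = 5217100.9 m.
Inverse transverse Mercator on WGS84 gives φ = 47.08280003°, λ = -73.84370065°.

lat 47.08280°, lon -73.84370°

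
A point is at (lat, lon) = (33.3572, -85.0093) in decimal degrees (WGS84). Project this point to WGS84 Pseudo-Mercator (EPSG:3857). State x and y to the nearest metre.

x -9463192 m, y 3942813 m

Web Mercator is spherical with R = a = 6378137 m.
x = R·λ = 6378137 × -1.483692180 = -9463191.989 m.
y = R·ln tan(π/4 + φ/2) = 6378137 × 0.618176253 = 3942812.835 m.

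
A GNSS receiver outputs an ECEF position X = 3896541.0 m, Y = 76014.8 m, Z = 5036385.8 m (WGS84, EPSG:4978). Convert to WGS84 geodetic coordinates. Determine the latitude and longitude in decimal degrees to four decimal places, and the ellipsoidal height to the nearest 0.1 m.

λ = atan2(Y, X) = 1.11760016°; p = √(X²+Y²) = 3897282.4 m.
Bowring's method on WGS84 (a = 6378137 m, b = 6356752.314 m) gives φ = 52.45240022°, h = 3465.240 m.

lat 52.4524°, lon 1.1176°, h 3465.2 m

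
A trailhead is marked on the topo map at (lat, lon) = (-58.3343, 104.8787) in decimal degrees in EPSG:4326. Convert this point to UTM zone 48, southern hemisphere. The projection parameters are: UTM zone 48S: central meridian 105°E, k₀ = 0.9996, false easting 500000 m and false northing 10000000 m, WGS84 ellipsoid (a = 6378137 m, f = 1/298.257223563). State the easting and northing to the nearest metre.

Zone 48 central meridian λ₀ = 6×48 − 183 = 105°; Δλ = -0.1213°.
Transverse Mercator on WGS84 with k₀ = 0.9996 gives E = 492897.001 m, N = 3534063.804 m.

E 492897 m, N 3534064 m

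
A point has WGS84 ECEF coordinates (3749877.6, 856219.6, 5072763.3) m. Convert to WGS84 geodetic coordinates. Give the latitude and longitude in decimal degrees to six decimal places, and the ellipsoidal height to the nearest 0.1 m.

lat 53.014100°, lon 12.862001°, h 1596.9 m

λ = atan2(Y, X) = 12.86200076°; p = √(X²+Y²) = 3846387.1 m.
Bowring's method on WGS84 (a = 6378137 m, b = 6356752.314 m) gives φ = 53.01410044°, h = 1596.916 m.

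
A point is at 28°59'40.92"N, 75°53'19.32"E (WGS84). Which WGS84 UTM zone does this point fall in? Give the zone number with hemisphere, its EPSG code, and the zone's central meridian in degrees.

Zone 43N (EPSG:32643), central meridian 75°

UTM zone = ⌊(λ + 180)/6⌋ + 1; 75.8887° ∈ [72°, 78°) → zone 43.
Hemisphere: N (φ ≥ 0).
Central meridian λ₀ = 6×43 − 183 = 75°.
EPSG code: 32643.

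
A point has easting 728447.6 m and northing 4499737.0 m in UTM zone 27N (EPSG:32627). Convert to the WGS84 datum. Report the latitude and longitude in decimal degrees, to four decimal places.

lat 40.6169°, lon -18.2994°

Zone 27N: λ₀ = -21°, k₀ = 0.9996, false easting 500000 m.
Meridian distance M = (N − FN)/k₀ = 4501537.6 m.
Inverse transverse Mercator on WGS84 gives φ = 40.61689965°, λ = -18.29940026°.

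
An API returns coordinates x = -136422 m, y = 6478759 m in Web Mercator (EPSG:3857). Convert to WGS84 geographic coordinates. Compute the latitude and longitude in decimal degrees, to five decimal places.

R = 6378137 m. λ = x/R = -1.22549968°.
φ = 2·arctan(exp(y/R)) − 90° = 2·arctan(2.76151) − 90° = 50.18720044°.

lat 50.18720°, lon -1.22550°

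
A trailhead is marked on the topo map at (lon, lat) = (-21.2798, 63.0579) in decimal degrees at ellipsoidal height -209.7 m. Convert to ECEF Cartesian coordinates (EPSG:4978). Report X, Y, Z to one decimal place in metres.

WGS84: a = 6378137 m, e² = 0.006694380; N(φ) = a/√(1−e²sin²φ) = 6395171.122 m.
X = (N+h)·cosφ·cosλ = 2699938.978 m; Y = (N+h)·cosφ·sinλ = -1051565.795 m; Z = (N(1−e²)+h)·sinφ = 5662718.177 m.

X 2699939.0 m, Y -1051565.8 m, Z 5662718.2 m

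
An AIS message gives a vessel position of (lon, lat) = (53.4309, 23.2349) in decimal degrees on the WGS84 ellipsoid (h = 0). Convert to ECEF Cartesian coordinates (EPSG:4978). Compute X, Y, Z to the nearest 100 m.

WGS84: a = 6378137 m, e² = 0.006694380; N(φ) = a/√(1−e²sin²φ) = 6381462.152 m.
X = (N+h)·cosφ·cosλ = 3493660.700 m; Y = (N+h)·cosφ·sinλ = 4709522.226 m; Z = (N(1−e²)+h)·sinφ = 2500644.582 m.

X 3493700 m, Y 4709500 m, Z 2500600 m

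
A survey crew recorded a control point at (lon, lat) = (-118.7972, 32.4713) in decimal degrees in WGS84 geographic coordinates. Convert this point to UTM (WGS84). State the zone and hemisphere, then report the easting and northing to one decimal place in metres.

Zone 11N: E 331107.1 m, N 3594100.1 m

Longitude -118.7972° lies in the 6° band [-120°, -114°), giving zone 11; latitude is north of the equator, so 11N.
Zone 11 central meridian λ₀ = 6×11 − 183 = -117°; Δλ = -1.7972°.
Transverse Mercator on WGS84 with k₀ = 0.9996 gives E = 331107.105 m, N = 3594100.075 m.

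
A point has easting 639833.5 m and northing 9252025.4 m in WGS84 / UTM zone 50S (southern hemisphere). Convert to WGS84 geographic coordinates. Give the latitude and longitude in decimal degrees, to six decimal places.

Zone 50S: λ₀ = 117°, k₀ = 0.9996, false easting 500000 m, false northing 10000000 m.
Meridian distance M = (N − FN)/k₀ = -748273.9 m.
Inverse transverse Mercator on WGS84 gives φ = -6.76520021°, λ = 118.26530000°.

lat -6.765200°, lon 118.265300°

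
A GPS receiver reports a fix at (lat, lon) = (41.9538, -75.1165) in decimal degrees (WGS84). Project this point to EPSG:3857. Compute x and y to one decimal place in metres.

x -8361930.5 m, y 5154061.4 m

Web Mercator is spherical with R = a = 6378137 m.
x = R·λ = 6378137 × -1.311030248 = -8361930.530 m.
y = R·ln tan(π/4 + φ/2) = 6378137 × 0.808082582 = 5154061.418 m.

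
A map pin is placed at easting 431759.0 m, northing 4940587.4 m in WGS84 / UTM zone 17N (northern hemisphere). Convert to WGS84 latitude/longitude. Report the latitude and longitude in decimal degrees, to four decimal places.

lat 44.6154°, lon -81.8601°

Zone 17N: λ₀ = -81°, k₀ = 0.9996, false easting 500000 m.
Meridian distance M = (N − FN)/k₀ = 4942564.4 m.
Inverse transverse Mercator on WGS84 gives φ = 44.61539986°, λ = -81.86009946°.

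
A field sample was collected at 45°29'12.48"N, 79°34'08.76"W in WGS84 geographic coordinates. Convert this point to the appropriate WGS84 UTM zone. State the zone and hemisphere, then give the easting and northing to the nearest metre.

Longitude -79.5691° lies in the 6° band [-84°, -78°), giving zone 17; latitude is north of the equator, so 17N.
Zone 17 central meridian λ₀ = 6×17 − 183 = -81°; Δλ = +1.4309°.
Transverse Mercator on WGS84 with k₀ = 0.9996 gives E = 611817.578 m, N = 5038025.786 m.

Zone 17N: E 611818 m, N 5038026 m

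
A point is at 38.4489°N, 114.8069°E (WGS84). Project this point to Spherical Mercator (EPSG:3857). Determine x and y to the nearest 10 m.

x 12780250 m, y 4643040 m

Web Mercator is spherical with R = a = 6378137 m.
x = R·λ = 6378137 × 2.003758409 = 12780245.648 m.
y = R·ln tan(π/4 + φ/2) = 6378137 × 0.727961137 = 4643035.863 m.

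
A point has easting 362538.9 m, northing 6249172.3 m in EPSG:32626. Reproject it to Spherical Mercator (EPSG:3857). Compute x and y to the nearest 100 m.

x -3253400 m, y 7631900 m

Unproject from UTM 26N (λ₀ = -27°) → φ = 56.36720007°, λ = -29.22539931°.
Web Mercator (R = 6378137 m): x = -3253356.570 m, y = 7631864.803 m.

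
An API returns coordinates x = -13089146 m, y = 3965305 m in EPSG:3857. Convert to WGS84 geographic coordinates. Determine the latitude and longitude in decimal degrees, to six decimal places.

R = 6378137 m. λ = x/R = -117.58179908°.
φ = 2·arctan(exp(y/R)) − 90° = 2·arctan(1.86210) − 90° = 33.52580076°.

lat 33.525801°, lon -117.581799°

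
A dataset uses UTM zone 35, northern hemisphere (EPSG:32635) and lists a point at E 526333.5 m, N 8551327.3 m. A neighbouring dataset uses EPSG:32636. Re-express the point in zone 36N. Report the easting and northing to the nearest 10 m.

E 376250 m, N 8556300 m

UTM 35N → geographic: φ = 77.03869960°, λ = 28.05179872°.
UTM 36N (λ₀ = 33°) forward: E = 376245.942 m, N = 8556303.007 m.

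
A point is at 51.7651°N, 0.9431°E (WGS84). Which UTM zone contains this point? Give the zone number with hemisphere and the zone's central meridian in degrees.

UTM zone = ⌊(λ + 180)/6⌋ + 1; 0.9431° ∈ [0°, 6°) → zone 31.
Hemisphere: N (φ ≥ 0).
Central meridian λ₀ = 6×31 − 183 = 3°.

Zone 31N, central meridian 3°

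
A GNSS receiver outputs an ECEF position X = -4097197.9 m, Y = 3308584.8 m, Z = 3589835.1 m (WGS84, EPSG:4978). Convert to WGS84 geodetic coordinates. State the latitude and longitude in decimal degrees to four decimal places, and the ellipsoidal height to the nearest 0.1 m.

λ = atan2(Y, X) = 141.07830004°; p = √(X²+Y²) = 5266285.6 m.
Bowring's method on WGS84 (a = 6378137 m, b = 6356752.314 m) gives φ = 34.46010017°, h = 2106.141 m.

lat 34.4601°, lon 141.0783°, h 2106.1 m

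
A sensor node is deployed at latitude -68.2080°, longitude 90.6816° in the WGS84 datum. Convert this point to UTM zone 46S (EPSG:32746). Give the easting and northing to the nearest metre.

Zone 46 central meridian λ₀ = 6×46 − 183 = 93°; Δλ = -2.3184°.
Transverse Mercator on WGS84 with k₀ = 0.9996 gives E = 403969.414 m, N = 2432140.911 m.

E 403969 m, N 2432141 m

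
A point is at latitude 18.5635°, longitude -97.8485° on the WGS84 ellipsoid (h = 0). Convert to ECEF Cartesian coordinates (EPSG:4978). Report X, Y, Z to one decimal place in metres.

X -825926.6 m, Y -5991686.5 m, Z 2017606.4 m

WGS84: a = 6378137 m, e² = 0.006694380; N(φ) = a/√(1−e²sin²φ) = 6380301.811 m.
X = (N+h)·cosφ·cosλ = -825926.593 m; Y = (N+h)·cosφ·sinλ = -5991686.470 m; Z = (N(1−e²)+h)·sinφ = 2017606.351 m.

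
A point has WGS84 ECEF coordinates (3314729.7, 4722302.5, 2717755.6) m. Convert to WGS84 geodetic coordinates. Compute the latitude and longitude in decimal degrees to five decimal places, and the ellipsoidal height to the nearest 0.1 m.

λ = atan2(Y, X) = 54.93379999°; p = √(X²+Y²) = 5769538.4 m.
Bowring's method on WGS84 (a = 6378137 m, b = 6356752.314 m) gives φ = 25.37150029°, h = 3361.432 m.

lat 25.37150°, lon 54.93380°, h 3361.4 m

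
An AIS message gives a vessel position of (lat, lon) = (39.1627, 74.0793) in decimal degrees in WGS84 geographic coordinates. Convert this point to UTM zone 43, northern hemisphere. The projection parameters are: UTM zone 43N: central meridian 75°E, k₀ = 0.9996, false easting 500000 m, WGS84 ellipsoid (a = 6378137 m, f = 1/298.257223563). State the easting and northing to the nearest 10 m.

Zone 43 central meridian λ₀ = 6×43 − 183 = 75°; Δλ = -0.9207°.
Transverse Mercator on WGS84 with k₀ = 0.9996 gives E = 420457.179 m, N = 4335235.454 m.

E 420460 m, N 4335240 m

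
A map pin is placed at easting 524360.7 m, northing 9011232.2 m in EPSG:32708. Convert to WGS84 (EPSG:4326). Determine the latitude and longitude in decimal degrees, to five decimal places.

lat -8.94490°, lon -134.77840°

Zone 8S: λ₀ = -135°, k₀ = 0.9996, false easting 500000 m, false northing 10000000 m.
Meridian distance M = (N − FN)/k₀ = -989163.5 m.
Inverse transverse Mercator on WGS84 gives φ = -8.94489992°, λ = -134.77839975°.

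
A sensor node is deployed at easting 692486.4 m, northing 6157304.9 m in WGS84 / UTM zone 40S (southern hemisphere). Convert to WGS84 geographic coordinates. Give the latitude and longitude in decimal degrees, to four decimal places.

Zone 40S: λ₀ = 57°, k₀ = 0.9996, false easting 500000 m, false northing 10000000 m.
Meridian distance M = (N − FN)/k₀ = -3844232.8 m.
Inverse transverse Mercator on WGS84 gives φ = -34.70819968°, λ = 59.10179996°.

lat -34.7082°, lon 59.1018°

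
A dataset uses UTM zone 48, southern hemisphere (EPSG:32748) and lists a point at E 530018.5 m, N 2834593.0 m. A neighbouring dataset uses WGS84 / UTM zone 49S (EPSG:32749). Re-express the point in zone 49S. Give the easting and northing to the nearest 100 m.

UTM 48S → geographic: φ = -64.61240024°, λ = 105.62749994°.
UTM 49S (λ₀ = 111°) forward: E = 243224.134 m, N = 2823854.527 m.

E 243200 m, N 2823900 m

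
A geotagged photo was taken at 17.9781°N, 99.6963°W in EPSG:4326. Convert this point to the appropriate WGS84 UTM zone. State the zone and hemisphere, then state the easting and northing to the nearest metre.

Longitude -99.6963° lies in the 6° band [-102°, -96°), giving zone 14; latitude is north of the equator, so 14N.
Zone 14 central meridian λ₀ = 6×14 − 183 = -99°; Δλ = -0.6963°.
Transverse Mercator on WGS84 with k₀ = 0.9996 gives E = 426277.285 m, N = 1987900.885 m.

Zone 14N: E 426277 m, N 1987901 m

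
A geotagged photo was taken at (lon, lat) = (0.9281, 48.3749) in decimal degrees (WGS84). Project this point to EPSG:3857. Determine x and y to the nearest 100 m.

x 103300 m, y 6169500 m

Web Mercator is spherical with R = a = 6378137 m.
x = R·λ = 6378137 × 0.016198401 = 103315.619 m.
y = R·ln tan(π/4 + φ/2) = 6378137 × 0.967281357 = 6169453.011 m.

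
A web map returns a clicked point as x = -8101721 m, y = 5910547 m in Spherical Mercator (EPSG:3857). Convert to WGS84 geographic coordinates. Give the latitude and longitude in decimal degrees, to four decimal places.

R = 6378137 m. λ = x/R = -72.77899802°.
φ = 2·arctan(exp(y/R)) − 90° = 2·arctan(2.52613) − 90° = 46.80650035°.

lat 46.8065°, lon -72.7790°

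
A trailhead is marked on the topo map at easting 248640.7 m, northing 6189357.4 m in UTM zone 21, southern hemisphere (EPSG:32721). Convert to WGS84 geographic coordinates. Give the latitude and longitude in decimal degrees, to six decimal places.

lat -34.406700°, lon -59.734600°

Zone 21S: λ₀ = -57°, k₀ = 0.9996, false easting 500000 m, false northing 10000000 m.
Meridian distance M = (N − FN)/k₀ = -3812167.5 m.
Inverse transverse Mercator on WGS84 gives φ = -34.40670018°, λ = -59.73460036°.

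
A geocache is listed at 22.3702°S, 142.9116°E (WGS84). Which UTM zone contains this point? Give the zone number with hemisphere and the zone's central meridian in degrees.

UTM zone = ⌊(λ + 180)/6⌋ + 1; 142.9116° ∈ [138°, 144°) → zone 54.
Hemisphere: S (φ < 0).
Central meridian λ₀ = 6×54 − 183 = 141°.

Zone 54S, central meridian 141°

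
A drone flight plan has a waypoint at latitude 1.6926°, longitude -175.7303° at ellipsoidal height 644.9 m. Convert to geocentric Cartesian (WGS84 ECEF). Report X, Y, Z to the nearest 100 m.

X -6358300 m, Y -474700 m, Z 187200 m

WGS84: a = 6378137 m, e² = 0.006694380; N(φ) = a/√(1−e²sin²φ) = 6378155.626 m.
X = (N+h)·cosφ·cosλ = -6358321.640 m; Y = (N+h)·cosφ·sinλ = -474703.228 m; Z = (N(1−e²)+h)·sinφ = 187150.393 m.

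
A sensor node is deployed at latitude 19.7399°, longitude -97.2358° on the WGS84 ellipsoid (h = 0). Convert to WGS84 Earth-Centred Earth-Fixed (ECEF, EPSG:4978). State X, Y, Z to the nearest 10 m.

X -756430 m, Y -5957800 m, Z 2140620 m

WGS84: a = 6378137 m, e² = 0.006694380; N(φ) = a/√(1−e²sin²φ) = 6380573.777 m.
X = (N+h)·cosφ·cosλ = -756426.892 m; Y = (N+h)·cosφ·sinλ = -5957795.379 m; Z = (N(1−e²)+h)·sinφ = 2140617.240 m.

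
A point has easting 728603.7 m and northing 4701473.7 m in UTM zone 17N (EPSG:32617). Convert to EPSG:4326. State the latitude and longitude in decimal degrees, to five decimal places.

lat 42.43190°, lon -78.22090°

Zone 17N: λ₀ = -81°, k₀ = 0.9996, false easting 500000 m.
Meridian distance M = (N − FN)/k₀ = 4703355.0 m.
Inverse transverse Mercator on WGS84 gives φ = 42.43190043°, λ = -78.22089999°.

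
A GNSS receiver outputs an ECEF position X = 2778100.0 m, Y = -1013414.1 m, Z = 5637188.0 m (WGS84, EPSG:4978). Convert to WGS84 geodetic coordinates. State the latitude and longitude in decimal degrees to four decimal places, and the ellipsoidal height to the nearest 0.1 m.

lat 62.4772°, lon -20.0413°, h 4398.1 m

λ = atan2(Y, X) = -20.04130004°; p = √(X²+Y²) = 2957168.9 m.
Bowring's method on WGS84 (a = 6378137 m, b = 6356752.314 m) gives φ = 62.47719987°, h = 4398.146 m.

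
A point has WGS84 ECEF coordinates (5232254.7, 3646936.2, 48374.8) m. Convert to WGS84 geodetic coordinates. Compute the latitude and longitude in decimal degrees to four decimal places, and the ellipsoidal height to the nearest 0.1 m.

λ = atan2(Y, X) = 34.87689986°; p = √(X²+Y²) = 6377823.5 m.
Bowring's method on WGS84 (a = 6378137 m, b = 6356752.314 m) gives φ = 0.43749999°, h = -128.785 m.

lat 0.4375°, lon 34.8769°, h -128.8 m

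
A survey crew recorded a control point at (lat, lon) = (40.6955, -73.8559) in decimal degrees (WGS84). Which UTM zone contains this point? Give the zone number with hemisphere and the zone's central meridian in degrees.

Zone 18N, central meridian -75°

UTM zone = ⌊(λ + 180)/6⌋ + 1; -73.8559° ∈ [-78°, -72°) → zone 18.
Hemisphere: N (φ ≥ 0).
Central meridian λ₀ = 6×18 − 183 = -75°.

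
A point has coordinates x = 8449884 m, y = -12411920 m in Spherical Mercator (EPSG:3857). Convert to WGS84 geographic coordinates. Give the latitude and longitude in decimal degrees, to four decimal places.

R = 6378137 m. λ = x/R = 75.90659946°.
φ = 2·arctan(exp(y/R)) − 90° = 2·arctan(0.14284) − 90° = -73.74140117°.

lat -73.7414°, lon 75.9066°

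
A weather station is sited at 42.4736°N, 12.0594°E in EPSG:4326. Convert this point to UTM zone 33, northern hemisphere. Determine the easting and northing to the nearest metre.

E 258271 m, N 4706552 m

Zone 33 central meridian λ₀ = 6×33 − 183 = 15°; Δλ = -2.9406°.
Transverse Mercator on WGS84 with k₀ = 0.9996 gives E = 258271.137 m, N = 4706552.277 m.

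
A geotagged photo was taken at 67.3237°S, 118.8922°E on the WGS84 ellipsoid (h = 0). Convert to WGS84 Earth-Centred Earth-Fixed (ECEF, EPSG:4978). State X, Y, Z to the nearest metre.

X -1191463 m, Y 2159027 m, Z -5862425 m

WGS84: a = 6378137 m, e² = 0.006694380; N(φ) = a/√(1−e²sin²φ) = 6396390.843 m.
X = (N+h)·cosφ·cosλ = -1191463.432 m; Y = (N+h)·cosφ·sinλ = 2159026.921 m; Z = (N(1−e²)+h)·sinφ = -5862424.928 m.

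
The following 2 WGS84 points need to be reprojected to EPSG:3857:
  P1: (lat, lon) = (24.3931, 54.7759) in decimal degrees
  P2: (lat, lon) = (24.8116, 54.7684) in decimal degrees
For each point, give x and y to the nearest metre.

Web Mercator: x = R·λ, y = R·ln tan(π/4+φ/2), R = 6378137 m.
P1 (24.3931°, 54.7759°) → (6097625.296, 2801382.743) m.
P2 (24.8116°, 54.7684°) → (6096790.400, 2852621.611) m.

P1: x 6097625 m, y 2801383 m; P2: x 6096790 m, y 2852622 m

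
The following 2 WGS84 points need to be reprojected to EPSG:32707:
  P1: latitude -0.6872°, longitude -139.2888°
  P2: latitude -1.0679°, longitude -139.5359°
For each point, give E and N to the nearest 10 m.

P1: E 690430 m, N 9924010 m; P2: E 662910 m, N 9881930 m

UTM zone 7S: λ₀ = -141°, k₀ = 0.9996.
P1 (-0.6872°, -139.2888°) → (690428.607, 9924009.602) m.
P2 (-1.0679°, -139.5359°) → (662907.403, 9881926.028) m.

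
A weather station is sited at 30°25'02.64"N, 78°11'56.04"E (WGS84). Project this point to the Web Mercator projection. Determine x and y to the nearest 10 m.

Web Mercator is spherical with R = a = 6378137 m.
x = R·λ = 6378137 × 1.364828276 = 8705061.729 m.
y = R·ln tan(π/4 + φ/2) = 6378137 × 0.557735958 = 3557316.348 m.

x 8705060 m, y 3557320 m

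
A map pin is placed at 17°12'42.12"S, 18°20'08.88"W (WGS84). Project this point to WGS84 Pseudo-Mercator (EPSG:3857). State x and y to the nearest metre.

Web Mercator is spherical with R = a = 6378137 m.
x = R·λ = 6378137 × -0.320020081 = -2041131.919 m.
y = R·ln tan(π/4 + φ/2) = 6378137 × -0.305023575 = -1945482.149 m.

x -2041132 m, y -1945482 m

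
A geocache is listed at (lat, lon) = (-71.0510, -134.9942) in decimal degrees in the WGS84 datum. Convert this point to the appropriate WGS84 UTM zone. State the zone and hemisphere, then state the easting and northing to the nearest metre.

Longitude -134.9942° lies in the 6° band [-138°, -132°), giving zone 8; latitude is south of the equator, so 8S.
Zone 8 central meridian λ₀ = 6×8 − 183 = -135°; Δλ = +0.0058°.
Transverse Mercator on WGS84 with k₀ = 0.9996 gives E = 500210.207 m, N = 2116915.189 m.

Zone 8S: E 500210 m, N 2116915 m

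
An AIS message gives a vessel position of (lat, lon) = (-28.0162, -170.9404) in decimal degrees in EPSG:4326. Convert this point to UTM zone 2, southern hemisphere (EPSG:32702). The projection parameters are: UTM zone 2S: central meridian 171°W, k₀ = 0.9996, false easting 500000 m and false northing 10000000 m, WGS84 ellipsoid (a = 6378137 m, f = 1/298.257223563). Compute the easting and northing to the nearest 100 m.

Zone 2 central meridian λ₀ = 6×2 − 183 = -171°; Δλ = +0.0596°.
Transverse Mercator on WGS84 with k₀ = 0.9996 gives E = 505859.146 m, N = 6901001.639 m.

E 505900 m, N 6901000 m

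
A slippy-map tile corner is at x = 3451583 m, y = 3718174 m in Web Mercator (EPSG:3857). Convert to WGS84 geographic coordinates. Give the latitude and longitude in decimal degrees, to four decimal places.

lat 31.6555°, lon 31.0061°

R = 6378137 m. λ = x/R = 31.00609763°.
φ = 2·arctan(exp(y/R)) − 90° = 2·arctan(1.79133) − 90° = 31.65549911°.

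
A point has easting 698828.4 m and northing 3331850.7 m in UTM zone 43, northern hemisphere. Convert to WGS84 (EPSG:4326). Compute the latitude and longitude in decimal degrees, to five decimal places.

lat 30.10170°, lon 77.06340°

Zone 43N: λ₀ = 75°, k₀ = 0.9996, false easting 500000 m.
Meridian distance M = (N − FN)/k₀ = 3333184.0 m.
Inverse transverse Mercator on WGS84 gives φ = 30.10169980°, λ = 77.06339961°.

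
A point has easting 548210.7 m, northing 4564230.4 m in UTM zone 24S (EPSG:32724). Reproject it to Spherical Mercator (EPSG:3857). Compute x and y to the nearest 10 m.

x -4267980 m, y -6287240 m

Unproject from UTM 24S (λ₀ = -39°) → φ = -49.07289991°, λ = -38.33990038°.
Web Mercator (R = 6378137 m): x = -4267978.188 m, y = -6287240.048 m.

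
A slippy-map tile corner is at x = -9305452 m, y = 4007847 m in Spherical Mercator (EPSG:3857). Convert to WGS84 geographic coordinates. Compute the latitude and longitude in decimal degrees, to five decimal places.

R = 6378137 m. λ = x/R = -83.59229757°.
φ = 2·arctan(exp(y/R)) − 90° = 2·arctan(1.87456) − 90° = 33.84379689°.

lat 33.84380°, lon -83.59230°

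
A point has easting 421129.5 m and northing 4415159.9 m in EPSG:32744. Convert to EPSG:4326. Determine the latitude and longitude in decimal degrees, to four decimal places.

lat -50.4103°, lon 79.8900°

Zone 44S: λ₀ = 81°, k₀ = 0.9996, false easting 500000 m, false northing 10000000 m.
Meridian distance M = (N − FN)/k₀ = -5587074.9 m.
Inverse transverse Mercator on WGS84 gives φ = -50.41029968°, λ = 79.88999947°.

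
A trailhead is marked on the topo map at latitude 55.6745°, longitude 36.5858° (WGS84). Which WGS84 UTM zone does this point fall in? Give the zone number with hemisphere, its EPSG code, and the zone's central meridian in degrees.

UTM zone = ⌊(λ + 180)/6⌋ + 1; 36.5858° ∈ [36°, 42°) → zone 37.
Hemisphere: N (φ ≥ 0).
Central meridian λ₀ = 6×37 − 183 = 39°.
EPSG code: 32637.

Zone 37N (EPSG:32637), central meridian 39°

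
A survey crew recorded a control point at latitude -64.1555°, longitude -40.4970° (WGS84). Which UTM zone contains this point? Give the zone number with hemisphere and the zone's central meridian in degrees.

UTM zone = ⌊(λ + 180)/6⌋ + 1; -40.4970° ∈ [-42°, -36°) → zone 24.
Hemisphere: S (φ < 0).
Central meridian λ₀ = 6×24 − 183 = -39°.

Zone 24S, central meridian -39°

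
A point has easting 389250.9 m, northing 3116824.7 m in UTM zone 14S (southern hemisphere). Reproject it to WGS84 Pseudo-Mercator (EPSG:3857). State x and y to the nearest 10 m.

Unproject from UTM 14S (λ₀ = -99°) → φ = -62.06449977°, λ = -101.11920092°.
Web Mercator (R = 6378137 m): x = -11256537.956 m, y = -8874452.983 m.

x -11256540 m, y -8874450 m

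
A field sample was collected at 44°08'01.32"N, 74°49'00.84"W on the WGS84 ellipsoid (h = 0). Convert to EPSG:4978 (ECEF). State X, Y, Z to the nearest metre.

X 1200870 m, Y -4425094 m, Z 4418766 m

WGS84: a = 6378137 m, e² = 0.006694380; N(φ) = a/√(1−e²sin²φ) = 6388513.947 m.
X = (N+h)·cosφ·cosλ = 1200869.998 m; Y = (N+h)·cosφ·sinλ = -4425094.121 m; Z = (N(1−e²)+h)·sinφ = 4418765.989 m.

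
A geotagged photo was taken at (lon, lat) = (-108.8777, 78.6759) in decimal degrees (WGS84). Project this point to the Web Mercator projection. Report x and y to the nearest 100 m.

Web Mercator is spherical with R = a = 6378137 m.
x = R·λ = 6378137 × -1.900274347 = -12120210.123 m.
y = R·ln tan(π/4 + φ/2) = 6378137 × 2.311178286 = 14741011.737 m.

x -12120200 m, y 14741000 m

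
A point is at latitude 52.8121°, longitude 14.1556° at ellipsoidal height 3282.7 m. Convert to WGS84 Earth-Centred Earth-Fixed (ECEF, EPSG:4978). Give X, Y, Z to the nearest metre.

WGS84: a = 6378137 m, e² = 0.006694380; N(φ) = a/√(1−e²sin²φ) = 6391729.651 m.
X = (N+h)·cosφ·cosλ = 3747972.439 m; Y = (N+h)·cosφ·sinλ = 945293.065 m; Z = (N(1−e²)+h)·sinφ = 5060547.163 m.

X 3747972 m, Y 945293 m, Z 5060547 m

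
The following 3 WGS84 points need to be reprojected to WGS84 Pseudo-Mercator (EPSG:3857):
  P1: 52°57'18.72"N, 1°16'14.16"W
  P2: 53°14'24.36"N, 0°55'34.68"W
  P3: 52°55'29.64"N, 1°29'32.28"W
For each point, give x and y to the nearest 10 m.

Web Mercator: x = R·λ, y = R·ln tan(π/4+φ/2), R = 6378137 m.
P1 (52.9552°, -1.2706°) → (-141442.545, 6974715.428) m.
P2 (53.2401°, -0.9263°) → (-103115.244, 7027534.001) m.
P3 (52.9249°, -1.4923°) → (-166122.076, 6969118.517) m.

P1: x -141440 m, y 6974720 m; P2: x -103120 m, y 7027530 m; P3: x -166120 m, y 6969120 m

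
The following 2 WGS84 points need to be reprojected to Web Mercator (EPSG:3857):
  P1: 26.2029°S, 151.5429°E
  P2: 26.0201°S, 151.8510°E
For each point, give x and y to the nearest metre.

Web Mercator: x = R·λ, y = R·ln tan(π/4+φ/2), R = 6378137 m.
P1 (-26.2029°, 151.5429°) → (16869678.461, -3024232.757) m.
P2 (-26.0201°, 151.8510°) → (16903975.996, -3001570.628) m.

P1: x 16869678 m, y -3024233 m; P2: x 16903976 m, y -3001571 m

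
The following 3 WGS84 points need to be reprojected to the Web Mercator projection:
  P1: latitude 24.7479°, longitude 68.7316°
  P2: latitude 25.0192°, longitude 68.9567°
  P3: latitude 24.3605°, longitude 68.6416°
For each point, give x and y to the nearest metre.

Web Mercator: x = R·λ, y = R·ln tan(π/4+φ/2), R = 6378137 m.
P1 (24.7479°, 68.7316°) → (7651166.713, 2844811.443) m.
P2 (25.0192°, 68.9567°) → (7676224.731, 2878103.096) m.
P3 (24.3605°, 68.6416°) → (7641147.959, 2797398.539) m.

P1: x 7651167 m, y 2844811 m; P2: x 7676225 m, y 2878103 m; P3: x 7641148 m, y 2797399 m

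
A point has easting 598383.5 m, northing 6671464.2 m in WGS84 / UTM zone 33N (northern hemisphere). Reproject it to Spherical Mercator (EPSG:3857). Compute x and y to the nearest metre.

Unproject from UTM 33N (λ₀ = 15°) → φ = 60.16820043°, λ = 16.77300050°.
Web Mercator (R = 6378137 m): x = 1867161.874 m, y = 8437281.446 m.

x 1867162 m, y 8437281 m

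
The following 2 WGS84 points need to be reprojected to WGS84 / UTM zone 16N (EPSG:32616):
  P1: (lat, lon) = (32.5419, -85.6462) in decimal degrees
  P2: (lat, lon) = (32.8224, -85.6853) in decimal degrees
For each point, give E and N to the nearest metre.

P1: E 627121 m, N 3601312 m; P2: E 623064 m, N 3632364 m

UTM zone 16N: λ₀ = -87°, k₀ = 0.9996.
P1 (32.5419°, -85.6462°) → (627120.870, 3601311.743) m.
P2 (32.8224°, -85.6853°) → (623063.749, 3632363.855) m.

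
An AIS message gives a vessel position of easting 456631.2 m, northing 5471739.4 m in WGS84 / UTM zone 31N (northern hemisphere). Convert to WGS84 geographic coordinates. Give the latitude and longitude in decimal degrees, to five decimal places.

lat 49.39680°, lon 2.40230°

Zone 31N: λ₀ = 3°, k₀ = 0.9996, false easting 500000 m.
Meridian distance M = (N − FN)/k₀ = 5473929.0 m.
Inverse transverse Mercator on WGS84 gives φ = 49.39679977°, λ = 2.40230044°.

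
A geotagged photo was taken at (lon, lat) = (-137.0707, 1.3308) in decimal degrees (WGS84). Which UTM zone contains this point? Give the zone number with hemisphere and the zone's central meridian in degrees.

UTM zone = ⌊(λ + 180)/6⌋ + 1; -137.0707° ∈ [-138°, -132°) → zone 8.
Hemisphere: N (φ ≥ 0).
Central meridian λ₀ = 6×8 − 183 = -135°.

Zone 8N, central meridian -135°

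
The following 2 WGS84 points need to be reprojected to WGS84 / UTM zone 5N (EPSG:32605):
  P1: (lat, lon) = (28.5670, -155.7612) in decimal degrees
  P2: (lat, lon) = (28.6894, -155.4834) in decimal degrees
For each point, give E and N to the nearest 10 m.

UTM zone 5N: λ₀ = -153°, k₀ = 0.9996.
P1 (28.5670°, -155.7612°) → (229889.017, 3163128.339) m.
P2 (28.6894°, -155.4834°) → (257356.205, 3176100.016) m.

P1: E 229890 m, N 3163130 m; P2: E 257360 m, N 3176100 m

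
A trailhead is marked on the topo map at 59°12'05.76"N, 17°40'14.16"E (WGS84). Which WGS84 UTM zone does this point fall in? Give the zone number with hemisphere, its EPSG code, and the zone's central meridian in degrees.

Zone 33N (EPSG:32633), central meridian 15°

UTM zone = ⌊(λ + 180)/6⌋ + 1; 17.6706° ∈ [12°, 18°) → zone 33.
Hemisphere: N (φ ≥ 0).
Central meridian λ₀ = 6×33 − 183 = 15°.
EPSG code: 32633.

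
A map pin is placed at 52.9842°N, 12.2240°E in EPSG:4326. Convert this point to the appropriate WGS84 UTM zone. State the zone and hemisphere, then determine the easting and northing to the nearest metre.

Zone 33N: E 313654 m, N 5874119 m

Longitude 12.2240° lies in the 6° band [12°, 18°), giving zone 33; latitude is north of the equator, so 33N.
Zone 33 central meridian λ₀ = 6×33 − 183 = 15°; Δλ = -2.7760°.
Transverse Mercator on WGS84 with k₀ = 0.9996 gives E = 313653.627 m, N = 5874118.640 m.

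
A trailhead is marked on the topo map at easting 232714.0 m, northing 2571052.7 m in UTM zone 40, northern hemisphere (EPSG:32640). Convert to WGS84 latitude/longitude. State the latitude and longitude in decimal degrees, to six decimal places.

Zone 40N: λ₀ = 57°, k₀ = 0.9996, false easting 500000 m.
Meridian distance M = (N − FN)/k₀ = 2572081.5 m.
Inverse transverse Mercator on WGS84 gives φ = 23.22699967°, λ = 54.38810031°.

lat 23.227000°, lon 54.388100°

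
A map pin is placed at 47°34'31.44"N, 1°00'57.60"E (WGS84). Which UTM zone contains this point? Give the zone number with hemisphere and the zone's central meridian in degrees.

Zone 31N, central meridian 3°

UTM zone = ⌊(λ + 180)/6⌋ + 1; 1.0160° ∈ [0°, 6°) → zone 31.
Hemisphere: N (φ ≥ 0).
Central meridian λ₀ = 6×31 − 183 = 3°.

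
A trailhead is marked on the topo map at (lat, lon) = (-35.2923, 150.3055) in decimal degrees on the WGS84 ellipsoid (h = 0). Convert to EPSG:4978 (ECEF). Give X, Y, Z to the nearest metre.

WGS84: a = 6378137 m, e² = 0.006694380; N(φ) = a/√(1−e²sin²φ) = 6385275.050 m.
X = (N+h)·cosφ·cosλ = -4527345.806 m; Y = (N+h)·cosφ·sinλ = 2581776.501 m; Z = (N(1−e²)+h)·sinφ = -3664383.395 m.

X -4527346 m, Y 2581777 m, Z -3664383 m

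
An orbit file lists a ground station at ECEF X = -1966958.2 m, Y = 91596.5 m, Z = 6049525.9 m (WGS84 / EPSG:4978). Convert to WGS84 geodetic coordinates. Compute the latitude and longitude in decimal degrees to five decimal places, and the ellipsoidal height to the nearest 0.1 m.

lat 72.08310°, lon 177.33380°, h 3132.5 m

λ = atan2(Y, X) = 177.33379986°; p = √(X²+Y²) = 1969089.8 m.
Bowring's method on WGS84 (a = 6378137 m, b = 6356752.314 m) gives φ = 72.08309968°, h = 3132.479 m.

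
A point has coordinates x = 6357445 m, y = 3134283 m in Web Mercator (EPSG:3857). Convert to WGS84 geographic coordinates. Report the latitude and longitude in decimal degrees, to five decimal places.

lat 27.08650°, lon 57.10990°

R = 6378137 m. λ = x/R = 57.10990011°.
φ = 2·arctan(exp(y/R)) − 90° = 2·arctan(1.63462) − 90° = 27.08650045°.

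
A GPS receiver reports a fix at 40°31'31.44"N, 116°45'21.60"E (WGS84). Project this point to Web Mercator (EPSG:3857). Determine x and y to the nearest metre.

Web Mercator is spherical with R = a = 6378137 m.
x = R·λ = 6378137 × 2.037776621 = 12997218.467 m.
y = R·ln tan(π/4 + φ/2) = 6378137 × 0.774926645 = 4942588.308 m.

x 12997218 m, y 4942588 m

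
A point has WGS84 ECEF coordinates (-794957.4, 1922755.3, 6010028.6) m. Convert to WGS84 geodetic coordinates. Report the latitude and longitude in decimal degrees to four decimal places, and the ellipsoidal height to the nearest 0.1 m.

λ = atan2(Y, X) = 112.46250084°; p = √(X²+Y²) = 2080611.7 m.
Bowring's method on WGS84 (a = 6378137 m, b = 6356752.314 m) gives φ = 71.02329965°, h = 952.751 m.

lat 71.0233°, lon 112.4625°, h 952.8 m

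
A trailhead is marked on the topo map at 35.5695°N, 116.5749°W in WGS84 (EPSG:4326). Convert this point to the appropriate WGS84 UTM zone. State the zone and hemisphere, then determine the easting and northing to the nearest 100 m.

Zone 11N: E 538500 m, N 3936300 m

Longitude -116.5749° lies in the 6° band [-120°, -114°), giving zone 11; latitude is north of the equator, so 11N.
Zone 11 central meridian λ₀ = 6×11 − 183 = -117°; Δλ = +0.4251°.
Transverse Mercator on WGS84 with k₀ = 0.9996 gives E = 538520.514 m, N = 3936284.549 m.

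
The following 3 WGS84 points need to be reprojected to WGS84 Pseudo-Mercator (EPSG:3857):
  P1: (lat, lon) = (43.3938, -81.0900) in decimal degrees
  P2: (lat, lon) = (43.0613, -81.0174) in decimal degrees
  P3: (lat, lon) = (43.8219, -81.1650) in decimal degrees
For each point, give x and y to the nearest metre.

P1: x -9026898 m, y 5372106 m; P2: x -9018816 m, y 5321307 m; P3: x -9035246 m, y 5437922 m

Web Mercator: x = R·λ, y = R·ln tan(π/4+φ/2), R = 6378137 m.
P1 (43.3938°, -81.0900°) → (-9026897.508, 5372105.610) m.
P2 (43.0613°, -81.0174°) → (-9018815.713, 5321306.991) m.
P3 (43.8219°, -81.1650°) → (-9035246.470, 5437922.038) m.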